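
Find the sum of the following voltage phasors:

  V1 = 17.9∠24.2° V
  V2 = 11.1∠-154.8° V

Step 1 — Convert each phasor to rectangular form:
  V1 = 17.9·(cos(24.2°) + j·sin(24.2°)) = 16.33 + j7.338 V
  V2 = 11.1·(cos(-154.8°) + j·sin(-154.8°)) = -10.04 - j4.726 V
Step 2 — Sum components: V_total = 6.283 + j2.611 V.
Step 3 — Convert to polar: |V_total| = 6.804 V, ∠V_total = 22.6°.

V_total = 6.804∠22.6° V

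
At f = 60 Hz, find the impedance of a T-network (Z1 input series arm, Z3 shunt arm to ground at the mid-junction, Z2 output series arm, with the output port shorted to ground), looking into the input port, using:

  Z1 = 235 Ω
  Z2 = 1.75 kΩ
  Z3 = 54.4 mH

Step 1 — Angular frequency: ω = 2π·f = 2π·60 = 377 rad/s.
Step 2 — Component impedances:
  Z1: Z = R = 235 Ω
  Z2: Z = R = 1750 Ω
  Z3: Z = jωL = j·377·0.0544 = 0 + j20.51 Ω
Step 3 — With the output port shorted to ground, the output series arm Z2 runs from the junction to ground; the shunt arm Z3 also runs from the junction to ground. They appear in parallel: Z3 || Z2 = 0.2403 + j20.51 Ω.
Step 4 — Series with input arm Z1: Z_in = Z1 + (Z3 || Z2) = 235.2 + j20.51 Ω = 236.1∠5.0° Ω.

Z = 235.2 + j20.51 Ω = 236.1∠5.0° Ω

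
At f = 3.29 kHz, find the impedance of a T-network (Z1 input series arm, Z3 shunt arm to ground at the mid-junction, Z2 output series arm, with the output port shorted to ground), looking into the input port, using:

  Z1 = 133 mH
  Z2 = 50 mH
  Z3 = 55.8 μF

Step 1 — Angular frequency: ω = 2π·f = 2π·3290 = 2.067e+04 rad/s.
Step 2 — Component impedances:
  Z1: Z = jωL = j·2.067e+04·0.133 = 0 + j2749 Ω
  Z2: Z = jωL = j·2.067e+04·0.05 = 0 + j1034 Ω
  Z3: Z = 1/(jωC) = -j/(ω·C) = 0 - j0.8669 Ω
Step 3 — With the output port shorted to ground, the output series arm Z2 runs from the junction to ground; the shunt arm Z3 also runs from the junction to ground. They appear in parallel: Z3 || Z2 = 0 - j0.8677 Ω.
Step 4 — Series with input arm Z1: Z_in = Z1 + (Z3 || Z2) = 0 + j2748 Ω = 2748∠90.0° Ω.

Z = 0 + j2748 Ω = 2748∠90.0° Ω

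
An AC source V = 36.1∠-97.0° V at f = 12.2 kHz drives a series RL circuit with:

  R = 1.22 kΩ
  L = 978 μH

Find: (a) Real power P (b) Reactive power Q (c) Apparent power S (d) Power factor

Step 1 — Angular frequency: ω = 2π·f = 2π·1.22e+04 = 7.665e+04 rad/s.
Step 2 — Component impedances:
  R: Z = R = 1220 Ω
  L: Z = jωL = j·7.665e+04·0.000978 = 0 + j74.97 Ω
Step 3 — Series combination: Z_total = R + L = 1220 + j74.97 Ω = 1222∠3.5° Ω.
Step 4 — Source phasor: V = 36.1∠-97.0° V = -4.399 - j35.83 V.
Step 5 — Current: I = V / Z = -0.005391 - j0.02904 A = 0.02953∠-100.5° A.
Step 6 — Complex power: S = V·I* = 1.064 + j0.06539 VA.
Step 7 — Real power: P = Re(S) = 1.064 W.
Step 8 — Reactive power: Q = Im(S) = 0.06539 VAR.
Step 9 — Apparent power: |S| = 1.066 VA.
Step 10 — Power factor: PF = P/|S| = 0.9981 (lagging).

(a) P = 1.064 W  (b) Q = 0.06539 VAR  (c) S = 1.066 VA  (d) PF = 0.9981 (lagging)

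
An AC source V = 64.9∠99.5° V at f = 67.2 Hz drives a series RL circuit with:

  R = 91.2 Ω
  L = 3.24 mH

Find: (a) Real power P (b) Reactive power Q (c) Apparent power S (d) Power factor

Step 1 — Angular frequency: ω = 2π·f = 2π·67.2 = 422.2 rad/s.
Step 2 — Component impedances:
  R: Z = R = 91.2 Ω
  L: Z = jωL = j·422.2·0.00324 = 0 + j1.368 Ω
Step 3 — Series combination: Z_total = R + L = 91.2 + j1.368 Ω = 91.21∠0.9° Ω.
Step 4 — Source phasor: V = 64.9∠99.5° V = -10.71 + j64.01 V.
Step 5 — Current: I = V / Z = -0.1069 + j0.7035 A = 0.7115∠98.6° A.
Step 6 — Complex power: S = V·I* = 46.17 + j0.6926 VA.
Step 7 — Real power: P = Re(S) = 46.17 W.
Step 8 — Reactive power: Q = Im(S) = 0.6926 VAR.
Step 9 — Apparent power: |S| = 46.18 VA.
Step 10 — Power factor: PF = P/|S| = 0.9999 (lagging).

(a) P = 46.17 W  (b) Q = 0.6926 VAR  (c) S = 46.18 VA  (d) PF = 0.9999 (lagging)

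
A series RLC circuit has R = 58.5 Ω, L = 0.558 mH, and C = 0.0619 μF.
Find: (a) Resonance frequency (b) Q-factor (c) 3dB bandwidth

Step 1 — Resonance: ω₀ = 1/√(LC) = 1/√(0.000558·6.19e-08) = 1.702e+05 rad/s.
Step 2 — f₀ = ω₀/(2π) = 2.708e+04 Hz.
Step 3 — Series Q: Q = ω₀L/R = 1.702e+05·0.000558/58.5 = 1.623.
Step 4 — Bandwidth: Δω = ω₀/Q = 1.048e+05 rad/s; BW = Δω/(2π) = 1.669e+04 Hz.

(a) f₀ = 2.708e+04 Hz  (b) Q = 1.623  (c) BW = 1.669e+04 Hz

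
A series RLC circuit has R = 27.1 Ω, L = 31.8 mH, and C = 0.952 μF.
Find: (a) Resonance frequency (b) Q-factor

Step 1 — Resonance condition Im(Z)=0 gives ω₀ = 1/√(LC).
Step 2 — ω₀ = 1/√(0.0318·9.52e-07) = 5747 rad/s.
Step 3 — f₀ = ω₀/(2π) = 914.7 Hz.
Step 4 — Series Q: Q = ω₀L/R = 5747·0.0318/27.1 = 6.744.

(a) f₀ = 914.7 Hz  (b) Q = 6.744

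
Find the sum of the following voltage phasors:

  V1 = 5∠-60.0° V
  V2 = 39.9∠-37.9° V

Step 1 — Convert each phasor to rectangular form:
  V1 = 5·(cos(-60.0°) + j·sin(-60.0°)) = 2.5 - j4.33 V
  V2 = 39.9·(cos(-37.9°) + j·sin(-37.9°)) = 31.48 - j24.51 V
Step 2 — Sum components: V_total = 33.98 - j28.84 V.
Step 3 — Convert to polar: |V_total| = 44.57 V, ∠V_total = -40.3°.

V_total = 44.57∠-40.3° V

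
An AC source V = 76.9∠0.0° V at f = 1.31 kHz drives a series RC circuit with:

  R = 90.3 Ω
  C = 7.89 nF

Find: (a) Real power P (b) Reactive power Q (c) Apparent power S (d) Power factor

Step 1 — Angular frequency: ω = 2π·f = 2π·1310 = 8231 rad/s.
Step 2 — Component impedances:
  R: Z = R = 90.3 Ω
  C: Z = 1/(jωC) = -j/(ω·C) = 0 - j1.54e+04 Ω
Step 3 — Series combination: Z_total = R + C = 90.3 - j1.54e+04 Ω = 1.54e+04∠-89.7° Ω.
Step 4 — Source phasor: V = 76.9∠0.0° V = 76.9 V.
Step 5 — Current: I = V / Z = 2.929e-05 + j0.004994 A = 0.004994∠89.7° A.
Step 6 — Complex power: S = V·I* = 0.002252 - j0.384 VA.
Step 7 — Real power: P = Re(S) = 0.002252 W.
Step 8 — Reactive power: Q = Im(S) = -0.384 VAR.
Step 9 — Apparent power: |S| = 0.384 VA.
Step 10 — Power factor: PF = P/|S| = 0.005864 (leading).

(a) P = 0.002252 W  (b) Q = -0.384 VAR  (c) S = 0.384 VA  (d) PF = 0.005864 (leading)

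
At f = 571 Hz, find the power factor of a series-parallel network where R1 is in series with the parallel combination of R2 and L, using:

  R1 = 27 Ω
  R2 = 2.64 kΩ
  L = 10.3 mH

Step 1 — Angular frequency: ω = 2π·f = 2π·571 = 3588 rad/s.
Step 2 — Component impedances:
  R1: Z = R = 27 Ω
  R2: Z = R = 2640 Ω
  L: Z = jωL = j·3588·0.0103 = 0 + j36.95 Ω
Step 3 — Parallel branch: R2 || L = 1/(1/R2 + 1/L) = 0.5172 + j36.95 Ω.
Step 4 — Series with R1: Z_total = R1 + (R2 || L) = 27.52 + j36.95 Ω = 46.07∠53.3° Ω.
Step 5 — Power factor: PF = cos(φ) = Re(Z)/|Z| = 27.517/46.067 = 0.5973.
Step 6 — Type: Im(Z) = 36.95 ⇒ lagging (phase φ = 53.3°).

PF = 0.5973 (lagging, φ = 53.3°)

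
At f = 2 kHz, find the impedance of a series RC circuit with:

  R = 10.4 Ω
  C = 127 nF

Step 1 — Angular frequency: ω = 2π·f = 2π·2000 = 1.257e+04 rad/s.
Step 2 — Component impedances:
  R: Z = R = 10.4 Ω
  C: Z = 1/(jωC) = -j/(ω·C) = 0 - j626.6 Ω
Step 3 — Series combination: Z_total = R + C = 10.4 - j626.6 Ω = 626.7∠-89.0° Ω.

Z = 10.4 - j626.6 Ω = 626.7∠-89.0° Ω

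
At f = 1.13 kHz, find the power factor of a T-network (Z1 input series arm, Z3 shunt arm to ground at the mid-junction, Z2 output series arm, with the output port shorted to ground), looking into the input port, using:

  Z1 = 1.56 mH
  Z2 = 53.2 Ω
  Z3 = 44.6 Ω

Step 1 — Angular frequency: ω = 2π·f = 2π·1130 = 7100 rad/s.
Step 2 — Component impedances:
  Z1: Z = jωL = j·7100·0.00156 = 0 + j11.08 Ω
  Z2: Z = R = 53.2 Ω
  Z3: Z = R = 44.6 Ω
Step 3 — With the output port shorted to ground, the output series arm Z2 runs from the junction to ground; the shunt arm Z3 also runs from the junction to ground. They appear in parallel: Z3 || Z2 = 24.26 Ω.
Step 4 — Series with input arm Z1: Z_in = Z1 + (Z3 || Z2) = 24.26 + j11.08 Ω = 26.67∠24.5° Ω.
Step 5 — Power factor: PF = cos(φ) = Re(Z)/|Z| = 24.261/26.67 = 0.9097.
Step 6 — Type: Im(Z) = 11.08 ⇒ lagging (phase φ = 24.5°).

PF = 0.9097 (lagging, φ = 24.5°)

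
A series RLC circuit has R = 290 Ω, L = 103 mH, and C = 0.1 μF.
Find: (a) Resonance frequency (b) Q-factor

Step 1 — Resonance condition Im(Z)=0 gives ω₀ = 1/√(LC).
Step 2 — ω₀ = 1/√(0.103·1e-07) = 9853 rad/s.
Step 3 — f₀ = ω₀/(2π) = 1568 Hz.
Step 4 — Series Q: Q = ω₀L/R = 9853·0.103/290 = 3.5.

(a) f₀ = 1568 Hz  (b) Q = 3.5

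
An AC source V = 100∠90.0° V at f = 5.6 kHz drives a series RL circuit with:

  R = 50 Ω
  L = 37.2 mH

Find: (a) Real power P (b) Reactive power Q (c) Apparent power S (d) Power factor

Step 1 — Angular frequency: ω = 2π·f = 2π·5600 = 3.519e+04 rad/s.
Step 2 — Component impedances:
  R: Z = R = 50 Ω
  L: Z = jωL = j·3.519e+04·0.0372 = 0 + j1309 Ω
Step 3 — Series combination: Z_total = R + L = 50 + j1309 Ω = 1310∠87.8° Ω.
Step 4 — Source phasor: V = 100∠90.0° V = 0 + j100 V.
Step 5 — Current: I = V / Z = 0.07629 + j0.002914 A = 0.07634∠2.2° A.
Step 6 — Complex power: S = V·I* = 0.2914 + j7.629 VA.
Step 7 — Real power: P = Re(S) = 0.2914 W.
Step 8 — Reactive power: Q = Im(S) = 7.629 VAR.
Step 9 — Apparent power: |S| = 7.634 VA.
Step 10 — Power factor: PF = P/|S| = 0.03817 (lagging).

(a) P = 0.2914 W  (b) Q = 7.629 VAR  (c) S = 7.634 VA  (d) PF = 0.03817 (lagging)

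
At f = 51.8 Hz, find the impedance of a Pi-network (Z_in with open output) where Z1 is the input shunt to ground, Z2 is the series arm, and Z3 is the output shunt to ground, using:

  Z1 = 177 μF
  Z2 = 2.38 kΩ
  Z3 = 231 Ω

Step 1 — Angular frequency: ω = 2π·f = 2π·51.8 = 325.5 rad/s.
Step 2 — Component impedances:
  Z1: Z = 1/(jωC) = -j/(ω·C) = 0 - j17.36 Ω
  Z2: Z = R = 2380 Ω
  Z3: Z = R = 231 Ω
Step 3 — With open output, the series arm Z2 and the output shunt Z3 appear in series to ground: Z2 + Z3 = 2611 Ω.
Step 4 — Parallel with input shunt Z1: Z_in = Z1 || (Z2 + Z3) = 0.1154 - j17.36 Ω = 17.36∠-89.6° Ω.

Z = 0.1154 - j17.36 Ω = 17.36∠-89.6° Ω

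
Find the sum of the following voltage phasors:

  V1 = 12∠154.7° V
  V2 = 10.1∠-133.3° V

Step 1 — Convert each phasor to rectangular form:
  V1 = 12·(cos(154.7°) + j·sin(154.7°)) = -10.85 + j5.128 V
  V2 = 10.1·(cos(-133.3°) + j·sin(-133.3°)) = -6.927 - j7.351 V
Step 2 — Sum components: V_total = -17.78 - j2.222 V.
Step 3 — Convert to polar: |V_total| = 17.91 V, ∠V_total = -172.9°.

V_total = 17.91∠-172.9° V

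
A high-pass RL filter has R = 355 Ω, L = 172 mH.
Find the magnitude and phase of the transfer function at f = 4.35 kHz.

Step 1 — Angular frequency: ω = 2π·4350 = 2.733e+04 rad/s.
Step 2 — Transfer function: H(jω) = jωL/(R + jωL).
Step 3 — Numerator jωL = j·4701; denominator R + jωL = 355 + j4701.
Step 4 — H = 0.9943 + j0.07509.
Step 5 — Magnitude: |H| = 0.9972 (-0.0 dB); phase: φ = 4.3°.

|H| = 0.9972 (-0.0 dB), φ = 4.3°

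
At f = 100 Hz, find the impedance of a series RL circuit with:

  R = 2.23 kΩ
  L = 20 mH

Step 1 — Angular frequency: ω = 2π·f = 2π·100 = 628.3 rad/s.
Step 2 — Component impedances:
  R: Z = R = 2230 Ω
  L: Z = jωL = j·628.3·0.02 = 0 + j12.57 Ω
Step 3 — Series combination: Z_total = R + L = 2230 + j12.57 Ω = 2230∠0.3° Ω.

Z = 2230 + j12.57 Ω = 2230∠0.3° Ω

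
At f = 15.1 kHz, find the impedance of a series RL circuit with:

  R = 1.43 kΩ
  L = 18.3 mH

Step 1 — Angular frequency: ω = 2π·f = 2π·1.51e+04 = 9.488e+04 rad/s.
Step 2 — Component impedances:
  R: Z = R = 1430 Ω
  L: Z = jωL = j·9.488e+04·0.0183 = 0 + j1736 Ω
Step 3 — Series combination: Z_total = R + L = 1430 + j1736 Ω = 2249∠50.5° Ω.

Z = 1430 + j1736 Ω = 2249∠50.5° Ω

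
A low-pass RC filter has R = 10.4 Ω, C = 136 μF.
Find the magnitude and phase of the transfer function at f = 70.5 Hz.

Step 1 — Angular frequency: ω = 2π·70.5 = 443 rad/s.
Step 2 — Transfer function: H(jω) = 1/(1 + jωRC).
Step 3 — Denominator: 1 + jωRC = 1 + j·443·10.4·0.000136 = 1 + j0.6265.
Step 4 — H = 0.7181 - j0.4499.
Step 5 — Magnitude: |H| = 0.8474 (-1.4 dB); phase: φ = -32.1°.

|H| = 0.8474 (-1.4 dB), φ = -32.1°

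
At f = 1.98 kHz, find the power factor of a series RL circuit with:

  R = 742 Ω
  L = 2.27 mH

Step 1 — Angular frequency: ω = 2π·f = 2π·1980 = 1.244e+04 rad/s.
Step 2 — Component impedances:
  R: Z = R = 742 Ω
  L: Z = jωL = j·1.244e+04·0.00227 = 0 + j28.24 Ω
Step 3 — Series combination: Z_total = R + L = 742 + j28.24 Ω = 742.5∠2.2° Ω.
Step 4 — Power factor: PF = cos(φ) = Re(Z)/|Z| = 742/742.5 = 0.9993.
Step 5 — Type: Im(Z) = 28.24 ⇒ lagging (phase φ = 2.2°).

PF = 0.9993 (lagging, φ = 2.2°)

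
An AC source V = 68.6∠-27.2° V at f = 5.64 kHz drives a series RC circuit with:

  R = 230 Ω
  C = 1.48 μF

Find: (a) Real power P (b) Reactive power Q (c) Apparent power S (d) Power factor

Step 1 — Angular frequency: ω = 2π·f = 2π·5640 = 3.544e+04 rad/s.
Step 2 — Component impedances:
  R: Z = R = 230 Ω
  C: Z = 1/(jωC) = -j/(ω·C) = 0 - j19.07 Ω
Step 3 — Series combination: Z_total = R + C = 230 - j19.07 Ω = 230.8∠-4.7° Ω.
Step 4 — Source phasor: V = 68.6∠-27.2° V = 61.01 - j31.36 V.
Step 5 — Current: I = V / Z = 0.2747 - j0.1136 A = 0.2972∠-22.5° A.
Step 6 — Complex power: S = V·I* = 20.32 - j1.685 VA.
Step 7 — Real power: P = Re(S) = 20.32 W.
Step 8 — Reactive power: Q = Im(S) = -1.685 VAR.
Step 9 — Apparent power: |S| = 20.39 VA.
Step 10 — Power factor: PF = P/|S| = 0.9966 (leading).

(a) P = 20.32 W  (b) Q = -1.685 VAR  (c) S = 20.39 VA  (d) PF = 0.9966 (leading)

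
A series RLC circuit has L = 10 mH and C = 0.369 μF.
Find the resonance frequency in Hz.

Step 1 — Resonance condition Im(Z)=0 gives ω₀ = 1/√(LC).
Step 2 — ω₀ = 1/√(0.01·3.69e-07) = 1.646e+04 rad/s.
Step 3 — f₀ = ω₀/(2π) = 2620 Hz.

f₀ = 2620 Hz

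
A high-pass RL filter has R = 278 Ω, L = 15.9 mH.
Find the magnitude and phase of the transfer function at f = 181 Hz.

Step 1 — Angular frequency: ω = 2π·181 = 1137 rad/s.
Step 2 — Transfer function: H(jω) = jωL/(R + jωL).
Step 3 — Numerator jωL = j·18.08; denominator R + jωL = 278 + j18.08.
Step 4 — H = 0.004213 + j0.06477.
Step 5 — Magnitude: |H| = 0.06491 (-23.8 dB); phase: φ = 86.3°.

|H| = 0.06491 (-23.8 dB), φ = 86.3°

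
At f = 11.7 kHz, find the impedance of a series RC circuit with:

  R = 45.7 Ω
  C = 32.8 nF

Step 1 — Angular frequency: ω = 2π·f = 2π·1.17e+04 = 7.351e+04 rad/s.
Step 2 — Component impedances:
  R: Z = R = 45.7 Ω
  C: Z = 1/(jωC) = -j/(ω·C) = 0 - j414.7 Ω
Step 3 — Series combination: Z_total = R + C = 45.7 - j414.7 Ω = 417.2∠-83.7° Ω.

Z = 45.7 - j414.7 Ω = 417.2∠-83.7° Ω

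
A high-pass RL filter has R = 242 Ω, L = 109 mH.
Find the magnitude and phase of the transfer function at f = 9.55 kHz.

Step 1 — Angular frequency: ω = 2π·9550 = 6e+04 rad/s.
Step 2 — Transfer function: H(jω) = jωL/(R + jωL).
Step 3 — Numerator jωL = j·6540; denominator R + jωL = 242 + j6540.
Step 4 — H = 0.9986 + j0.03695.
Step 5 — Magnitude: |H| = 0.9993 (-0.0 dB); phase: φ = 2.1°.

|H| = 0.9993 (-0.0 dB), φ = 2.1°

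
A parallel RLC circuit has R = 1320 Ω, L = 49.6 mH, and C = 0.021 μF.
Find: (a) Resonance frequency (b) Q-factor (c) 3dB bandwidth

Step 1 — Resonance: ω₀ = 1/√(LC) = 1/√(0.0496·2.1e-08) = 3.098e+04 rad/s.
Step 2 — f₀ = ω₀/(2π) = 4931 Hz.
Step 3 — Parallel Q: Q = R/(ω₀L) = 1320/(3.098e+04·0.0496) = 0.8589.
Step 4 — Bandwidth: Δω = ω₀/Q = 3.608e+04 rad/s; BW = Δω/(2π) = 5742 Hz.

(a) f₀ = 4931 Hz  (b) Q = 0.8589  (c) BW = 5742 Hz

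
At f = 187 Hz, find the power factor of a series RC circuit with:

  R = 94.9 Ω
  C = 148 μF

Step 1 — Angular frequency: ω = 2π·f = 2π·187 = 1175 rad/s.
Step 2 — Component impedances:
  R: Z = R = 94.9 Ω
  C: Z = 1/(jωC) = -j/(ω·C) = 0 - j5.751 Ω
Step 3 — Series combination: Z_total = R + C = 94.9 - j5.751 Ω = 95.07∠-3.5° Ω.
Step 4 — Power factor: PF = cos(φ) = Re(Z)/|Z| = 94.9/95.07 = 0.9982.
Step 5 — Type: Im(Z) = -5.751 ⇒ leading (phase φ = -3.5°).

PF = 0.9982 (leading, φ = -3.5°)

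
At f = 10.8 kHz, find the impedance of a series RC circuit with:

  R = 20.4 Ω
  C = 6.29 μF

Step 1 — Angular frequency: ω = 2π·f = 2π·1.08e+04 = 6.786e+04 rad/s.
Step 2 — Component impedances:
  R: Z = R = 20.4 Ω
  C: Z = 1/(jωC) = -j/(ω·C) = 0 - j2.343 Ω
Step 3 — Series combination: Z_total = R + C = 20.4 - j2.343 Ω = 20.53∠-6.6° Ω.

Z = 20.4 - j2.343 Ω = 20.53∠-6.6° Ω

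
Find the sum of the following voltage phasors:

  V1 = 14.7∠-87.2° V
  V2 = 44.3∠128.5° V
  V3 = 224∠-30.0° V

Step 1 — Convert each phasor to rectangular form:
  V1 = 14.7·(cos(-87.2°) + j·sin(-87.2°)) = 0.7181 - j14.68 V
  V2 = 44.3·(cos(128.5°) + j·sin(128.5°)) = -27.58 + j34.67 V
  V3 = 224·(cos(-30.0°) + j·sin(-30.0°)) = 194 - j112 V
Step 2 — Sum components: V_total = 167.1 - j92.01 V.
Step 3 — Convert to polar: |V_total| = 190.8 V, ∠V_total = -28.8°.

V_total = 190.8∠-28.8° V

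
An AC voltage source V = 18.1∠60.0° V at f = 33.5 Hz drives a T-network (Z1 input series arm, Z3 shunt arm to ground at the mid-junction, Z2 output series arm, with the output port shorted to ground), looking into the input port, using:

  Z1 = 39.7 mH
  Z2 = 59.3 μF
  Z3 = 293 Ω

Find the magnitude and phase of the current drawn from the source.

Step 1 — Angular frequency: ω = 2π·f = 2π·33.5 = 210.5 rad/s.
Step 2 — Component impedances:
  Z1: Z = jωL = j·210.5·0.0397 = 0 + j8.356 Ω
  Z2: Z = 1/(jωC) = -j/(ω·C) = 0 - j80.12 Ω
  Z3: Z = R = 293 Ω
Step 3 — With the output port shorted to ground, the output series arm Z2 runs from the junction to ground; the shunt arm Z3 also runs from the junction to ground. They appear in parallel: Z3 || Z2 = 20.38 - j74.54 Ω.
Step 4 — Series with input arm Z1: Z_in = Z1 + (Z3 || Z2) = 20.38 - j66.19 Ω = 69.25∠-72.9° Ω.
Step 5 — Source phasor: V = 18.1∠60.0° V = 9.05 + j15.68 V.
Step 6 — Ohm's law: I = V / Z_total = (9.05 + j15.68) / (20.38 - j66.19) = -0.1779 + j0.1915 A.
Step 7 — Convert to polar: |I| = 0.2614 A, ∠I = 132.9°.

I = 0.2614∠132.9° A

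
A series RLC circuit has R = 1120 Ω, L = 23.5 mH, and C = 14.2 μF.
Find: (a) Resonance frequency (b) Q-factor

Step 1 — Resonance condition Im(Z)=0 gives ω₀ = 1/√(LC).
Step 2 — ω₀ = 1/√(0.0235·1.42e-05) = 1731 rad/s.
Step 3 — f₀ = ω₀/(2π) = 275.5 Hz.
Step 4 — Series Q: Q = ω₀L/R = 1731·0.0235/1120 = 0.03632.

(a) f₀ = 275.5 Hz  (b) Q = 0.03632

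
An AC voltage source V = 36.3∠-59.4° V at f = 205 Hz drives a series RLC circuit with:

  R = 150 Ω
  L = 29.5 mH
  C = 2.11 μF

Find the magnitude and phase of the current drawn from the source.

Step 1 — Angular frequency: ω = 2π·f = 2π·205 = 1288 rad/s.
Step 2 — Component impedances:
  R: Z = R = 150 Ω
  L: Z = jωL = j·1288·0.0295 = 0 + j38 Ω
  C: Z = 1/(jωC) = -j/(ω·C) = 0 - j367.9 Ω
Step 3 — Series combination: Z_total = R + L + C = 150 - j329.9 Ω = 362.4∠-65.6° Ω.
Step 4 — Source phasor: V = 36.3∠-59.4° V = 18.48 - j31.24 V.
Step 5 — Ohm's law: I = V / Z_total = (18.48 - j31.24) / (150 - j329.9) = 0.09958 + j0.01073 A.
Step 6 — Convert to polar: |I| = 0.1002 A, ∠I = 6.2°.

I = 0.1002∠6.2° A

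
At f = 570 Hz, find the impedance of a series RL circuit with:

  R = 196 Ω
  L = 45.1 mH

Step 1 — Angular frequency: ω = 2π·f = 2π·570 = 3581 rad/s.
Step 2 — Component impedances:
  R: Z = R = 196 Ω
  L: Z = jωL = j·3581·0.0451 = 0 + j161.5 Ω
Step 3 — Series combination: Z_total = R + L = 196 + j161.5 Ω = 254∠39.5° Ω.

Z = 196 + j161.5 Ω = 254∠39.5° Ω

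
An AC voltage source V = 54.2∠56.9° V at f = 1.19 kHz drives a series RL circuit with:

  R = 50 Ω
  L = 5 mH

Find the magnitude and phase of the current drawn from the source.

Step 1 — Angular frequency: ω = 2π·f = 2π·1190 = 7477 rad/s.
Step 2 — Component impedances:
  R: Z = R = 50 Ω
  L: Z = jωL = j·7477·0.005 = 0 + j37.38 Ω
Step 3 — Series combination: Z_total = R + L = 50 + j37.38 Ω = 62.43∠36.8° Ω.
Step 4 — Source phasor: V = 54.2∠56.9° V = 29.6 + j45.4 V.
Step 5 — Ohm's law: I = V / Z_total = (29.6 + j45.4) / (50 + j37.38) = 0.8152 + j0.2986 A.
Step 6 — Convert to polar: |I| = 0.8682 A, ∠I = 20.1°.

I = 0.8682∠20.1° A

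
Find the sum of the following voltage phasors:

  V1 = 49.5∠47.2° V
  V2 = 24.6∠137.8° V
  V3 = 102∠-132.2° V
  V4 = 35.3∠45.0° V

Step 1 — Convert each phasor to rectangular form:
  V1 = 49.5·(cos(47.2°) + j·sin(47.2°)) = 33.63 + j36.32 V
  V2 = 24.6·(cos(137.8°) + j·sin(137.8°)) = -18.22 + j16.52 V
  V3 = 102·(cos(-132.2°) + j·sin(-132.2°)) = -68.52 - j75.56 V
  V4 = 35.3·(cos(45.0°) + j·sin(45.0°)) = 24.96 + j24.96 V
Step 2 — Sum components: V_total = -28.15 + j2.243 V.
Step 3 — Convert to polar: |V_total| = 28.24 V, ∠V_total = 175.4°.

V_total = 28.24∠175.4° V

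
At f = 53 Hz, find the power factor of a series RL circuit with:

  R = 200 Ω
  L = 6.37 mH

Step 1 — Angular frequency: ω = 2π·f = 2π·53 = 333 rad/s.
Step 2 — Component impedances:
  R: Z = R = 200 Ω
  L: Z = jωL = j·333·0.00637 = 0 + j2.121 Ω
Step 3 — Series combination: Z_total = R + L = 200 + j2.121 Ω = 200∠0.6° Ω.
Step 4 — Power factor: PF = cos(φ) = Re(Z)/|Z| = 200/200.011 = 0.9999.
Step 5 — Type: Im(Z) = 2.121 ⇒ lagging (phase φ = 0.6°).

PF = 0.9999 (lagging, φ = 0.6°)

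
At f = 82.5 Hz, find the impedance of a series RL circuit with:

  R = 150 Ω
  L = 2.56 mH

Step 1 — Angular frequency: ω = 2π·f = 2π·82.5 = 518.4 rad/s.
Step 2 — Component impedances:
  R: Z = R = 150 Ω
  L: Z = jωL = j·518.4·0.00256 = 0 + j1.327 Ω
Step 3 — Series combination: Z_total = R + L = 150 + j1.327 Ω = 150∠0.5° Ω.

Z = 150 + j1.327 Ω = 150∠0.5° Ω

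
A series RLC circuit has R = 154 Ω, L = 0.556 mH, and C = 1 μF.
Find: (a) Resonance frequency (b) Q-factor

Step 1 — Resonance condition Im(Z)=0 gives ω₀ = 1/√(LC).
Step 2 — ω₀ = 1/√(0.000556·1e-06) = 4.241e+04 rad/s.
Step 3 — f₀ = ω₀/(2π) = 6750 Hz.
Step 4 — Series Q: Q = ω₀L/R = 4.241e+04·0.000556/154 = 0.1531.

(a) f₀ = 6750 Hz  (b) Q = 0.1531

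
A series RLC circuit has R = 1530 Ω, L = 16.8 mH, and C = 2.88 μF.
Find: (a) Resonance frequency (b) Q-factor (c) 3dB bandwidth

Step 1 — Resonance: ω₀ = 1/√(LC) = 1/√(0.0168·2.88e-06) = 4546 rad/s.
Step 2 — f₀ = ω₀/(2π) = 723.6 Hz.
Step 3 — Series Q: Q = ω₀L/R = 4546·0.0168/1530 = 0.04992.
Step 4 — Bandwidth: Δω = ω₀/Q = 9.107e+04 rad/s; BW = Δω/(2π) = 1.449e+04 Hz.

(a) f₀ = 723.6 Hz  (b) Q = 0.04992  (c) BW = 1.449e+04 Hz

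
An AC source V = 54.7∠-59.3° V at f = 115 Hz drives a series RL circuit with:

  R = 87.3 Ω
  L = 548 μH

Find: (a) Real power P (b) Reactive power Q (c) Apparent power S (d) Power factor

Step 1 — Angular frequency: ω = 2π·f = 2π·115 = 722.6 rad/s.
Step 2 — Component impedances:
  R: Z = R = 87.3 Ω
  L: Z = jωL = j·722.6·0.000548 = 0 + j0.396 Ω
Step 3 — Series combination: Z_total = R + L = 87.3 + j0.396 Ω = 87.3∠0.3° Ω.
Step 4 — Source phasor: V = 54.7∠-59.3° V = 27.93 - j47.03 V.
Step 5 — Current: I = V / Z = 0.3174 - j0.5402 A = 0.6266∠-59.6° A.
Step 6 — Complex power: S = V·I* = 34.27 + j0.1555 VA.
Step 7 — Real power: P = Re(S) = 34.27 W.
Step 8 — Reactive power: Q = Im(S) = 0.1555 VAR.
Step 9 — Apparent power: |S| = 34.27 VA.
Step 10 — Power factor: PF = P/|S| = 1 (lagging).

(a) P = 34.27 W  (b) Q = 0.1555 VAR  (c) S = 34.27 VA  (d) PF = 1 (lagging)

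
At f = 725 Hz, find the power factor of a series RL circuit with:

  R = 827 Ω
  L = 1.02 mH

Step 1 — Angular frequency: ω = 2π·f = 2π·725 = 4555 rad/s.
Step 2 — Component impedances:
  R: Z = R = 827 Ω
  L: Z = jωL = j·4555·0.00102 = 0 + j4.646 Ω
Step 3 — Series combination: Z_total = R + L = 827 + j4.646 Ω = 827∠0.3° Ω.
Step 4 — Power factor: PF = cos(φ) = Re(Z)/|Z| = 827/827 = 1.
Step 5 — Type: Im(Z) = 4.646 ⇒ lagging (phase φ = 0.3°).

PF = 1 (lagging, φ = 0.3°)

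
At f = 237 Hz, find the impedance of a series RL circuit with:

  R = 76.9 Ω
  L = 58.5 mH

Step 1 — Angular frequency: ω = 2π·f = 2π·237 = 1489 rad/s.
Step 2 — Component impedances:
  R: Z = R = 76.9 Ω
  L: Z = jωL = j·1489·0.0585 = 0 + j87.11 Ω
Step 3 — Series combination: Z_total = R + L = 76.9 + j87.11 Ω = 116.2∠48.6° Ω.

Z = 76.9 + j87.11 Ω = 116.2∠48.6° Ω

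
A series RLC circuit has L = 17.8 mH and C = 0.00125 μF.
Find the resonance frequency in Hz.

Step 1 — Resonance condition Im(Z)=0 gives ω₀ = 1/√(LC).
Step 2 — ω₀ = 1/√(0.0178·1.25e-09) = 2.12e+05 rad/s.
Step 3 — f₀ = ω₀/(2π) = 3.374e+04 Hz.

f₀ = 3.374e+04 Hz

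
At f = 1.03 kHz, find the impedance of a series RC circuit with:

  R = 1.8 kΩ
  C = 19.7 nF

Step 1 — Angular frequency: ω = 2π·f = 2π·1030 = 6472 rad/s.
Step 2 — Component impedances:
  R: Z = R = 1800 Ω
  C: Z = 1/(jωC) = -j/(ω·C) = 0 - j7844 Ω
Step 3 — Series combination: Z_total = R + C = 1800 - j7844 Ω = 8048∠-77.1° Ω.

Z = 1800 - j7844 Ω = 8048∠-77.1° Ω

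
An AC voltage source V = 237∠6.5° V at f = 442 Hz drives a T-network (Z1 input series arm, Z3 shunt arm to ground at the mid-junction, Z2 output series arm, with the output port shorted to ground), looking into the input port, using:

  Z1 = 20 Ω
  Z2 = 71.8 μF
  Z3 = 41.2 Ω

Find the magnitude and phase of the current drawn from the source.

Step 1 — Angular frequency: ω = 2π·f = 2π·442 = 2777 rad/s.
Step 2 — Component impedances:
  Z1: Z = R = 20 Ω
  Z2: Z = 1/(jωC) = -j/(ω·C) = 0 - j5.015 Ω
  Z3: Z = R = 41.2 Ω
Step 3 — With the output port shorted to ground, the output series arm Z2 runs from the junction to ground; the shunt arm Z3 also runs from the junction to ground. They appear in parallel: Z3 || Z2 = 0.6015 - j4.942 Ω.
Step 4 — Series with input arm Z1: Z_in = Z1 + (Z3 || Z2) = 20.6 - j4.942 Ω = 21.19∠-13.5° Ω.
Step 5 — Source phasor: V = 237∠6.5° V = 235.5 + j26.83 V.
Step 6 — Ohm's law: I = V / Z_total = (235.5 + j26.83) / (20.6 - j4.942) = 10.51 + j3.824 A.
Step 7 — Convert to polar: |I| = 11.19 A, ∠I = 20.0°.

I = 11.19∠20.0° A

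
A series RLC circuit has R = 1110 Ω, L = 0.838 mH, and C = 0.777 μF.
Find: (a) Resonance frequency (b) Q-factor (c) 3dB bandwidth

Step 1 — Resonance: ω₀ = 1/√(LC) = 1/√(0.000838·7.77e-07) = 3.919e+04 rad/s.
Step 2 — f₀ = ω₀/(2π) = 6237 Hz.
Step 3 — Series Q: Q = ω₀L/R = 3.919e+04·0.000838/1110 = 0.02959.
Step 4 — Bandwidth: Δω = ω₀/Q = 1.325e+06 rad/s; BW = Δω/(2π) = 2.108e+05 Hz.

(a) f₀ = 6237 Hz  (b) Q = 0.02959  (c) BW = 2.108e+05 Hz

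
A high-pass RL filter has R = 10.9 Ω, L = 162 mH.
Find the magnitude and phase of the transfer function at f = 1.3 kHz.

Step 1 — Angular frequency: ω = 2π·1300 = 8168 rad/s.
Step 2 — Transfer function: H(jω) = jωL/(R + jωL).
Step 3 — Numerator jωL = j·1323; denominator R + jωL = 10.9 + j1323.
Step 4 — H = 0.9999 + j0.008237.
Step 5 — Magnitude: |H| = 1 (-0.0 dB); phase: φ = 0.5°.

|H| = 1 (-0.0 dB), φ = 0.5°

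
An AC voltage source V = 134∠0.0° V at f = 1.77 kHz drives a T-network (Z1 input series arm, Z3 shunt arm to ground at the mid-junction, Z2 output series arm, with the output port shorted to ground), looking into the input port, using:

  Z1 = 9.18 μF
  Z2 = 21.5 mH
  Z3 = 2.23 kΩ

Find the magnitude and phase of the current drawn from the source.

Step 1 — Angular frequency: ω = 2π·f = 2π·1770 = 1.112e+04 rad/s.
Step 2 — Component impedances:
  Z1: Z = 1/(jωC) = -j/(ω·C) = 0 - j9.795 Ω
  Z2: Z = jωL = j·1.112e+04·0.0215 = 0 + j239.1 Ω
  Z3: Z = R = 2230 Ω
Step 3 — With the output port shorted to ground, the output series arm Z2 runs from the junction to ground; the shunt arm Z3 also runs from the junction to ground. They appear in parallel: Z3 || Z2 = 25.35 + j236.4 Ω.
Step 4 — Series with input arm Z1: Z_in = Z1 + (Z3 || Z2) = 25.35 + j226.6 Ω = 228∠83.6° Ω.
Step 5 — Source phasor: V = 134∠0.0° V = 134 V.
Step 6 — Ohm's law: I = V / Z_total = (134) / (25.35 + j226.6) = 0.06533 - j0.5841 A.
Step 7 — Convert to polar: |I| = 0.5877 A, ∠I = -83.6°.

I = 0.5877∠-83.6° A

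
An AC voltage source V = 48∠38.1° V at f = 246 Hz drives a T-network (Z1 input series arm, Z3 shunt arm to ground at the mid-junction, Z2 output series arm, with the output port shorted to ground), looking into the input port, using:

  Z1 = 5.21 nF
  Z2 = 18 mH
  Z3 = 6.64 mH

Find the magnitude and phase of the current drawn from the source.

Step 1 — Angular frequency: ω = 2π·f = 2π·246 = 1546 rad/s.
Step 2 — Component impedances:
  Z1: Z = 1/(jωC) = -j/(ω·C) = 0 - j1.242e+05 Ω
  Z2: Z = jωL = j·1546·0.018 = 0 + j27.82 Ω
  Z3: Z = jωL = j·1546·0.00664 = 0 + j10.26 Ω
Step 3 — With the output port shorted to ground, the output series arm Z2 runs from the junction to ground; the shunt arm Z3 also runs from the junction to ground. They appear in parallel: Z3 || Z2 = 0 + j7.497 Ω.
Step 4 — Series with input arm Z1: Z_in = Z1 + (Z3 || Z2) = 0 - j1.242e+05 Ω = 1.242e+05∠-90.0° Ω.
Step 5 — Source phasor: V = 48∠38.1° V = 37.77 + j29.62 V.
Step 6 — Ohm's law: I = V / Z_total = (37.77 + j29.62) / (0 - j1.242e+05) = -0.0002385 + j0.0003042 A.
Step 7 — Convert to polar: |I| = 0.0003866 A, ∠I = 128.1°.

I = 0.0003866∠128.1° A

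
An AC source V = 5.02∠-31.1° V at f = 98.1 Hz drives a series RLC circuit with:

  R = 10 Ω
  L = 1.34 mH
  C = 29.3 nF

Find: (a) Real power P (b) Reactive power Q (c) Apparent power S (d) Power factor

Step 1 — Angular frequency: ω = 2π·f = 2π·98.1 = 616.4 rad/s.
Step 2 — Component impedances:
  R: Z = R = 10 Ω
  L: Z = jωL = j·616.4·0.00134 = 0 + j0.8259 Ω
  C: Z = 1/(jωC) = -j/(ω·C) = 0 - j5.537e+04 Ω
Step 3 — Series combination: Z_total = R + L + C = 10 - j5.537e+04 Ω = 5.537e+04∠-90.0° Ω.
Step 4 — Source phasor: V = 5.02∠-31.1° V = 4.298 - j2.593 V.
Step 5 — Current: I = V / Z = 4.684e-05 + j7.762e-05 A = 9.066e-05∠58.9° A.
Step 6 — Complex power: S = V·I* = 8.22e-08 - j0.0004551 VA.
Step 7 — Real power: P = Re(S) = 8.22e-08 W.
Step 8 — Reactive power: Q = Im(S) = -0.0004551 VAR.
Step 9 — Apparent power: |S| = 0.0004551 VA.
Step 10 — Power factor: PF = P/|S| = 0.0001806 (leading).

(a) P = 8.22e-08 W  (b) Q = -0.0004551 VAR  (c) S = 0.0004551 VA  (d) PF = 0.0001806 (leading)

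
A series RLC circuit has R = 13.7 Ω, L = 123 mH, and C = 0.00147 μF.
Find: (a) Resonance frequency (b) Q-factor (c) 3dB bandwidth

Step 1 — Resonance: ω₀ = 1/√(LC) = 1/√(0.123·1.47e-09) = 7.437e+04 rad/s.
Step 2 — f₀ = ω₀/(2π) = 1.184e+04 Hz.
Step 3 — Series Q: Q = ω₀L/R = 7.437e+04·0.123/13.7 = 667.7.
Step 4 — Bandwidth: Δω = ω₀/Q = 111.4 rad/s; BW = Δω/(2π) = 17.73 Hz.

(a) f₀ = 1.184e+04 Hz  (b) Q = 667.7  (c) BW = 17.73 Hz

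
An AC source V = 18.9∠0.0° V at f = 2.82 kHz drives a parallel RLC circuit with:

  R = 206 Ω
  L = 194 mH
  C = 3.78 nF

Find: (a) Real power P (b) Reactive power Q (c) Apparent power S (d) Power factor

Step 1 — Angular frequency: ω = 2π·f = 2π·2820 = 1.772e+04 rad/s.
Step 2 — Component impedances:
  R: Z = R = 206 Ω
  L: Z = jωL = j·1.772e+04·0.194 = 0 + j3437 Ω
  C: Z = 1/(jωC) = -j/(ω·C) = 0 - j1.493e+04 Ω
Step 3 — Parallel combination: 1/Z_total = 1/R + 1/L + 1/C; Z_total = 205.6 + j9.483 Ω = 205.8∠2.6° Ω.
Step 4 — Source phasor: V = 18.9∠0.0° V = 18.9 V.
Step 5 — Current: I = V / Z = 0.09175 - j0.004232 A = 0.09185∠-2.6° A.
Step 6 — Complex power: S = V·I* = 1.734 + j0.07999 VA.
Step 7 — Real power: P = Re(S) = 1.734 W.
Step 8 — Reactive power: Q = Im(S) = 0.07999 VAR.
Step 9 — Apparent power: |S| = 1.736 VA.
Step 10 — Power factor: PF = P/|S| = 0.9989 (lagging).

(a) P = 1.734 W  (b) Q = 0.07999 VAR  (c) S = 1.736 VA  (d) PF = 0.9989 (lagging)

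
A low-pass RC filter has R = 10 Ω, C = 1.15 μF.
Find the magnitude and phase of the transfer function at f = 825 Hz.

Step 1 — Angular frequency: ω = 2π·825 = 5184 rad/s.
Step 2 — Transfer function: H(jω) = 1/(1 + jωRC).
Step 3 — Denominator: 1 + jωRC = 1 + j·5184·10·1.15e-06 = 1 + j0.05961.
Step 4 — H = 0.9965 - j0.0594.
Step 5 — Magnitude: |H| = 0.9982 (-0.0 dB); phase: φ = -3.4°.

|H| = 0.9982 (-0.0 dB), φ = -3.4°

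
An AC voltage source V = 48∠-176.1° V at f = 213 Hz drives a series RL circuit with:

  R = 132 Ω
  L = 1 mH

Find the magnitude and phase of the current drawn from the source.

Step 1 — Angular frequency: ω = 2π·f = 2π·213 = 1338 rad/s.
Step 2 — Component impedances:
  R: Z = R = 132 Ω
  L: Z = jωL = j·1338·0.001 = 0 + j1.338 Ω
Step 3 — Series combination: Z_total = R + L = 132 + j1.338 Ω = 132∠0.6° Ω.
Step 4 — Source phasor: V = 48∠-176.1° V = -47.89 - j3.265 V.
Step 5 — Ohm's law: I = V / Z_total = (-47.89 - j3.265) / (132 + j1.338) = -0.363 - j0.02105 A.
Step 6 — Convert to polar: |I| = 0.3636 A, ∠I = -176.7°.

I = 0.3636∠-176.7° A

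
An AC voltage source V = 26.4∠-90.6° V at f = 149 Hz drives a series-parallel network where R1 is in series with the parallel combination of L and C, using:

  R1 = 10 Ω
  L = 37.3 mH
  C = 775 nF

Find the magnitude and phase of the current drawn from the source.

Step 1 — Angular frequency: ω = 2π·f = 2π·149 = 936.2 rad/s.
Step 2 — Component impedances:
  R1: Z = R = 10 Ω
  L: Z = jωL = j·936.2·0.0373 = 0 + j34.92 Ω
  C: Z = 1/(jωC) = -j/(ω·C) = 0 - j1378 Ω
Step 3 — Parallel branch: L || C = 1/(1/L + 1/C) = 0 + j35.83 Ω.
Step 4 — Series with R1: Z_total = R1 + (L || C) = 10 + j35.83 Ω = 37.2∠74.4° Ω.
Step 5 — Source phasor: V = 26.4∠-90.6° V = -0.2765 - j26.4 V.
Step 6 — Ohm's law: I = V / Z_total = (-0.2765 - j26.4) / (10 + j35.83) = -0.6856 - j0.1836 A.
Step 7 — Convert to polar: |I| = 0.7097 A, ∠I = -165.0°.

I = 0.7097∠-165.0° A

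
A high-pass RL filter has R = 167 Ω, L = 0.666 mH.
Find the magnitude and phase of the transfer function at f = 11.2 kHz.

Step 1 — Angular frequency: ω = 2π·1.12e+04 = 7.037e+04 rad/s.
Step 2 — Transfer function: H(jω) = jωL/(R + jωL).
Step 3 — Numerator jωL = j·46.87; denominator R + jωL = 167 + j46.87.
Step 4 — H = 0.07301 + j0.2602.
Step 5 — Magnitude: |H| = 0.2702 (-11.4 dB); phase: φ = 74.3°.

|H| = 0.2702 (-11.4 dB), φ = 74.3°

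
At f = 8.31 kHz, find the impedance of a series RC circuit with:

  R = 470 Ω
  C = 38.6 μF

Step 1 — Angular frequency: ω = 2π·f = 2π·8310 = 5.221e+04 rad/s.
Step 2 — Component impedances:
  R: Z = R = 470 Ω
  C: Z = 1/(jωC) = -j/(ω·C) = 0 - j0.4962 Ω
Step 3 — Series combination: Z_total = R + C = 470 - j0.4962 Ω = 470∠-0.1° Ω.

Z = 470 - j0.4962 Ω = 470∠-0.1° Ω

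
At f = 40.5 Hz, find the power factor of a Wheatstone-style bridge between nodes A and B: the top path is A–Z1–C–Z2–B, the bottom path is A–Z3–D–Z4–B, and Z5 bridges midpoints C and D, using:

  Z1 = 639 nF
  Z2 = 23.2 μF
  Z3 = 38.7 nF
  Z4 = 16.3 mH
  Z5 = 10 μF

Step 1 — Angular frequency: ω = 2π·f = 2π·40.5 = 254.5 rad/s.
Step 2 — Component impedances:
  Z1: Z = 1/(jωC) = -j/(ω·C) = 0 - j6150 Ω
  Z2: Z = 1/(jωC) = -j/(ω·C) = 0 - j169.4 Ω
  Z3: Z = 1/(jωC) = -j/(ω·C) = 0 - j1.015e+05 Ω
  Z4: Z = jωL = j·254.5·0.0163 = 0 + j4.148 Ω
  Z5: Z = 1/(jωC) = -j/(ω·C) = 0 - j393 Ω
Step 3 — Bridge requires nodal analysis (the Z5 bridge couples midpoints C and D, so the two paths cannot be reduced to a simple series/parallel combination). Setting node B to ground and injecting 1 A at node A, the 3-node admittance system at A, C, D solves to V_A = Z_AB = 0 - j5903 Ω = 5903∠-90.0° Ω.
Step 4 — Power factor: PF = cos(φ) = Re(Z)/|Z| = 0/5903 = 0.
Step 5 — Type: Im(Z) = -5903 ⇒ leading (phase φ = -90.0°).

PF = 0 (leading, φ = -90.0°)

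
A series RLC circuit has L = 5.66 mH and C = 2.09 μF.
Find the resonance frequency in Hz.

Step 1 — Resonance condition Im(Z)=0 gives ω₀ = 1/√(LC).
Step 2 — ω₀ = 1/√(0.00566·2.09e-06) = 9194 rad/s.
Step 3 — f₀ = ω₀/(2π) = 1463 Hz.

f₀ = 1463 Hz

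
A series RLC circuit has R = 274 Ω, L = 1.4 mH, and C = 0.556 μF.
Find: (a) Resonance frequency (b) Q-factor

Step 1 — Resonance condition Im(Z)=0 gives ω₀ = 1/√(LC).
Step 2 — ω₀ = 1/√(0.0014·5.56e-07) = 3.584e+04 rad/s.
Step 3 — f₀ = ω₀/(2π) = 5705 Hz.
Step 4 — Series Q: Q = ω₀L/R = 3.584e+04·0.0014/274 = 0.1831.

(a) f₀ = 5705 Hz  (b) Q = 0.1831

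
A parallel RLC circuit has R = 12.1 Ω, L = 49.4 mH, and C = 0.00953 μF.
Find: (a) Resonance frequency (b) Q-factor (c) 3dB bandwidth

Step 1 — Resonance: ω₀ = 1/√(LC) = 1/√(0.0494·9.53e-09) = 4.609e+04 rad/s.
Step 2 — f₀ = ω₀/(2π) = 7335 Hz.
Step 3 — Parallel Q: Q = R/(ω₀L) = 12.1/(4.609e+04·0.0494) = 0.005315.
Step 4 — Bandwidth: Δω = ω₀/Q = 8.672e+06 rad/s; BW = Δω/(2π) = 1.38e+06 Hz.

(a) f₀ = 7335 Hz  (b) Q = 0.005315  (c) BW = 1.38e+06 Hz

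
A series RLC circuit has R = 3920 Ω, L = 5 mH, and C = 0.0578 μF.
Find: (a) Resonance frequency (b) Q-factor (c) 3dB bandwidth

Step 1 — Resonance condition Im(Z)=0 gives ω₀ = 1/√(LC).
Step 2 — ω₀ = 1/√(0.005·5.78e-08) = 5.882e+04 rad/s.
Step 3 — f₀ = ω₀/(2π) = 9362 Hz.
Step 4 — Series Q: Q = ω₀L/R = 5.882e+04·0.005/3920 = 0.07503.
Step 5 — 3dB bandwidth: Δω = ω₀/Q = 7.84e+05 rad/s; BW = Δω/(2π) = 1.248e+05 Hz.

(a) f₀ = 9362 Hz  (b) Q = 0.07503  (c) BW = 1.248e+05 Hz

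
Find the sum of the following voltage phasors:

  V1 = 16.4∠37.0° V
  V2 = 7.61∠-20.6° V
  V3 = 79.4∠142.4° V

Step 1 — Convert each phasor to rectangular form:
  V1 = 16.4·(cos(37.0°) + j·sin(37.0°)) = 13.1 + j9.87 V
  V2 = 7.61·(cos(-20.6°) + j·sin(-20.6°)) = 7.123 - j2.678 V
  V3 = 79.4·(cos(142.4°) + j·sin(142.4°)) = -62.91 + j48.45 V
Step 2 — Sum components: V_total = -42.69 + j55.64 V.
Step 3 — Convert to polar: |V_total| = 70.13 V, ∠V_total = 127.5°.

V_total = 70.13∠127.5° V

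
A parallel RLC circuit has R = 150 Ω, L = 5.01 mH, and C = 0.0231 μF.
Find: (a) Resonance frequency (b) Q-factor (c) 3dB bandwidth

Step 1 — Resonance: ω₀ = 1/√(LC) = 1/√(0.00501·2.31e-08) = 9.296e+04 rad/s.
Step 2 — f₀ = ω₀/(2π) = 1.479e+04 Hz.
Step 3 — Parallel Q: Q = R/(ω₀L) = 150/(9.296e+04·0.00501) = 0.3221.
Step 4 — Bandwidth: Δω = ω₀/Q = 2.886e+05 rad/s; BW = Δω/(2π) = 4.593e+04 Hz.

(a) f₀ = 1.479e+04 Hz  (b) Q = 0.3221  (c) BW = 4.593e+04 Hz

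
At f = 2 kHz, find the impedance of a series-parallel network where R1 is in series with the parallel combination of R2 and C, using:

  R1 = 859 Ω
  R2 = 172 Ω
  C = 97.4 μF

Step 1 — Angular frequency: ω = 2π·f = 2π·2000 = 1.257e+04 rad/s.
Step 2 — Component impedances:
  R1: Z = R = 859 Ω
  R2: Z = R = 172 Ω
  C: Z = 1/(jωC) = -j/(ω·C) = 0 - j0.817 Ω
Step 3 — Parallel branch: R2 || C = 1/(1/R2 + 1/C) = 0.003881 - j0.817 Ω.
Step 4 — Series with R1: Z_total = R1 + (R2 || C) = 859 - j0.817 Ω = 859∠-0.1° Ω.

Z = 859 - j0.817 Ω = 859∠-0.1° Ω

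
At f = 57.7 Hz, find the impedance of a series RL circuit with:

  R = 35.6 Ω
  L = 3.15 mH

Step 1 — Angular frequency: ω = 2π·f = 2π·57.7 = 362.5 rad/s.
Step 2 — Component impedances:
  R: Z = R = 35.6 Ω
  L: Z = jωL = j·362.5·0.00315 = 0 + j1.142 Ω
Step 3 — Series combination: Z_total = R + L = 35.6 + j1.142 Ω = 35.62∠1.8° Ω.

Z = 35.6 + j1.142 Ω = 35.62∠1.8° Ω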